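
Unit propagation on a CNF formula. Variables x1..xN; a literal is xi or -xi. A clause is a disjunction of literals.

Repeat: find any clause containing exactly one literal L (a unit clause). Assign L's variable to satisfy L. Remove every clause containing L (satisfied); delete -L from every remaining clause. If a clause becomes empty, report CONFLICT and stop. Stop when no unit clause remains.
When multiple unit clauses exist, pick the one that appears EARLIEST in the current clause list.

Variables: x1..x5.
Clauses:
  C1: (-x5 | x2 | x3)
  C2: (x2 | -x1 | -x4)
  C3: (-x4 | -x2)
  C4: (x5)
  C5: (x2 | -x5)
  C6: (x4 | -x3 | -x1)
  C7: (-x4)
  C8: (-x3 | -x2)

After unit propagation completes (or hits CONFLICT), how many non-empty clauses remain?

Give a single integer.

unit clause [5] forces x5=T; simplify:
  drop -5 from [-5, 2, 3] -> [2, 3]
  drop -5 from [2, -5] -> [2]
  satisfied 1 clause(s); 7 remain; assigned so far: [5]
unit clause [2] forces x2=T; simplify:
  drop -2 from [-4, -2] -> [-4]
  drop -2 from [-3, -2] -> [-3]
  satisfied 3 clause(s); 4 remain; assigned so far: [2, 5]
unit clause [-4] forces x4=F; simplify:
  drop 4 from [4, -3, -1] -> [-3, -1]
  satisfied 2 clause(s); 2 remain; assigned so far: [2, 4, 5]
unit clause [-3] forces x3=F; simplify:
  satisfied 2 clause(s); 0 remain; assigned so far: [2, 3, 4, 5]

Answer: 0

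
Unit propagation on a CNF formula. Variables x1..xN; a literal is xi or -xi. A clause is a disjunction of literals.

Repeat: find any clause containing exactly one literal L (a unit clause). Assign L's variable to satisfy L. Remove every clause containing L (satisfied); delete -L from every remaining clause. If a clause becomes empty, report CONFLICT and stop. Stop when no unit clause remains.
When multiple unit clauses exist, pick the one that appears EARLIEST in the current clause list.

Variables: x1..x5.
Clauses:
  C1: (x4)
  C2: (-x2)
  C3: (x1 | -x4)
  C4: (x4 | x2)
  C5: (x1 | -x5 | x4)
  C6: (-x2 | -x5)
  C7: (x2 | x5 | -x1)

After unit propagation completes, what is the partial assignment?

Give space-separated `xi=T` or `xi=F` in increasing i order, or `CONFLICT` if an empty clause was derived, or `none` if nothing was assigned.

unit clause [4] forces x4=T; simplify:
  drop -4 from [1, -4] -> [1]
  satisfied 3 clause(s); 4 remain; assigned so far: [4]
unit clause [-2] forces x2=F; simplify:
  drop 2 from [2, 5, -1] -> [5, -1]
  satisfied 2 clause(s); 2 remain; assigned so far: [2, 4]
unit clause [1] forces x1=T; simplify:
  drop -1 from [5, -1] -> [5]
  satisfied 1 clause(s); 1 remain; assigned so far: [1, 2, 4]
unit clause [5] forces x5=T; simplify:
  satisfied 1 clause(s); 0 remain; assigned so far: [1, 2, 4, 5]

Answer: x1=T x2=F x4=T x5=T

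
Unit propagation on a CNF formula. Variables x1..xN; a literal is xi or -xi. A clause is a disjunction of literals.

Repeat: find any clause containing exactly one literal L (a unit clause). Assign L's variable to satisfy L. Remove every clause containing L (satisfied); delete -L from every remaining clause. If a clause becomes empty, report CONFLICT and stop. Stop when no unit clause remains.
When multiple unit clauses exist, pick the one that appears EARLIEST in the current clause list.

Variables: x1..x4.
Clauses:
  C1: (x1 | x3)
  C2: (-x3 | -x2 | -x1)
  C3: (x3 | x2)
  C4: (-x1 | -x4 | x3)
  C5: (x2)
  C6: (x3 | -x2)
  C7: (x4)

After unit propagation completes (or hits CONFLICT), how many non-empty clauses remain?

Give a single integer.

Answer: 0

Derivation:
unit clause [2] forces x2=T; simplify:
  drop -2 from [-3, -2, -1] -> [-3, -1]
  drop -2 from [3, -2] -> [3]
  satisfied 2 clause(s); 5 remain; assigned so far: [2]
unit clause [3] forces x3=T; simplify:
  drop -3 from [-3, -1] -> [-1]
  satisfied 3 clause(s); 2 remain; assigned so far: [2, 3]
unit clause [-1] forces x1=F; simplify:
  satisfied 1 clause(s); 1 remain; assigned so far: [1, 2, 3]
unit clause [4] forces x4=T; simplify:
  satisfied 1 clause(s); 0 remain; assigned so far: [1, 2, 3, 4]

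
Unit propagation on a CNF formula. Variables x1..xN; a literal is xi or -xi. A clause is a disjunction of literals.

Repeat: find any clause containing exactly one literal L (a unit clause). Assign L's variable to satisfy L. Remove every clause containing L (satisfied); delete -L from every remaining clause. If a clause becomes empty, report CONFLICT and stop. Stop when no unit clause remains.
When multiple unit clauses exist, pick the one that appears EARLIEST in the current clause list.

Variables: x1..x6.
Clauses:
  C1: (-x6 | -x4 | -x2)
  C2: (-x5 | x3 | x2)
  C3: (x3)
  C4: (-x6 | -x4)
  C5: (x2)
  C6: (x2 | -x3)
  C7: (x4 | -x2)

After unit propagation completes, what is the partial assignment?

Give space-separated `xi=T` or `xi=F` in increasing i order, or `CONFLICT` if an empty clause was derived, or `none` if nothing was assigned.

Answer: x2=T x3=T x4=T x6=F

Derivation:
unit clause [3] forces x3=T; simplify:
  drop -3 from [2, -3] -> [2]
  satisfied 2 clause(s); 5 remain; assigned so far: [3]
unit clause [2] forces x2=T; simplify:
  drop -2 from [-6, -4, -2] -> [-6, -4]
  drop -2 from [4, -2] -> [4]
  satisfied 2 clause(s); 3 remain; assigned so far: [2, 3]
unit clause [4] forces x4=T; simplify:
  drop -4 from [-6, -4] -> [-6]
  drop -4 from [-6, -4] -> [-6]
  satisfied 1 clause(s); 2 remain; assigned so far: [2, 3, 4]
unit clause [-6] forces x6=F; simplify:
  satisfied 2 clause(s); 0 remain; assigned so far: [2, 3, 4, 6]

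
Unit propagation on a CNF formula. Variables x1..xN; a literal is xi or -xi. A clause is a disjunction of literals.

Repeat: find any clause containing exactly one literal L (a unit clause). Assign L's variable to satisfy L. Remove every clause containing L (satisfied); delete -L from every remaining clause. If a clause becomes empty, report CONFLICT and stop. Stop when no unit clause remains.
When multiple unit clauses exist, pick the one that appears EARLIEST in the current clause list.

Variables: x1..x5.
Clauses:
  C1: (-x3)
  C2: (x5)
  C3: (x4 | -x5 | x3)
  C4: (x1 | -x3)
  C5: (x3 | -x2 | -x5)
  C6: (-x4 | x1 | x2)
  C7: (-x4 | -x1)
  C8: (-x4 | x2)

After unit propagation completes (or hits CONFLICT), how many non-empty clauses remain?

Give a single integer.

Answer: 2

Derivation:
unit clause [-3] forces x3=F; simplify:
  drop 3 from [4, -5, 3] -> [4, -5]
  drop 3 from [3, -2, -5] -> [-2, -5]
  satisfied 2 clause(s); 6 remain; assigned so far: [3]
unit clause [5] forces x5=T; simplify:
  drop -5 from [4, -5] -> [4]
  drop -5 from [-2, -5] -> [-2]
  satisfied 1 clause(s); 5 remain; assigned so far: [3, 5]
unit clause [4] forces x4=T; simplify:
  drop -4 from [-4, 1, 2] -> [1, 2]
  drop -4 from [-4, -1] -> [-1]
  drop -4 from [-4, 2] -> [2]
  satisfied 1 clause(s); 4 remain; assigned so far: [3, 4, 5]
unit clause [-2] forces x2=F; simplify:
  drop 2 from [1, 2] -> [1]
  drop 2 from [2] -> [] (empty!)
  satisfied 1 clause(s); 3 remain; assigned so far: [2, 3, 4, 5]
CONFLICT (empty clause)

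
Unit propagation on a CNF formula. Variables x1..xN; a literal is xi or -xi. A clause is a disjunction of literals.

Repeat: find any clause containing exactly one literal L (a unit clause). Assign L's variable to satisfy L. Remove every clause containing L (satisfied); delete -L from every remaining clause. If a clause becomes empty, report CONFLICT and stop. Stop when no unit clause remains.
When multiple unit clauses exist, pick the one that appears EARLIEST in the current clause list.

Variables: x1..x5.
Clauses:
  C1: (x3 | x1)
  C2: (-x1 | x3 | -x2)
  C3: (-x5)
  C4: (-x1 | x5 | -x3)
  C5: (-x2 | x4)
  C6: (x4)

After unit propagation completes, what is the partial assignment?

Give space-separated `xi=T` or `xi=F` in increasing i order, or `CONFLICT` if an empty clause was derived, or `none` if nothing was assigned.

unit clause [-5] forces x5=F; simplify:
  drop 5 from [-1, 5, -3] -> [-1, -3]
  satisfied 1 clause(s); 5 remain; assigned so far: [5]
unit clause [4] forces x4=T; simplify:
  satisfied 2 clause(s); 3 remain; assigned so far: [4, 5]

Answer: x4=T x5=F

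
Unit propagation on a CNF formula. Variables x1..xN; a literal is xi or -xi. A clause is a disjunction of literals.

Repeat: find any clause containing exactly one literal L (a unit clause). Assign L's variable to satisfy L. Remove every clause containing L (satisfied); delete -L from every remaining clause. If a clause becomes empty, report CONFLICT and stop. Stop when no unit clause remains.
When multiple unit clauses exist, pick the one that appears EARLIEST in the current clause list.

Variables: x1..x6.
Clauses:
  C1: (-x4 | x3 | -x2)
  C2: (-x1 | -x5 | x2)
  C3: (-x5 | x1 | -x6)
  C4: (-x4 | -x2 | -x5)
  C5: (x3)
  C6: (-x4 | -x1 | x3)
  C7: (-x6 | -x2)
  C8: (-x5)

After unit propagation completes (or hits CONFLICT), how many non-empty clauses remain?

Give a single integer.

Answer: 1

Derivation:
unit clause [3] forces x3=T; simplify:
  satisfied 3 clause(s); 5 remain; assigned so far: [3]
unit clause [-5] forces x5=F; simplify:
  satisfied 4 clause(s); 1 remain; assigned so far: [3, 5]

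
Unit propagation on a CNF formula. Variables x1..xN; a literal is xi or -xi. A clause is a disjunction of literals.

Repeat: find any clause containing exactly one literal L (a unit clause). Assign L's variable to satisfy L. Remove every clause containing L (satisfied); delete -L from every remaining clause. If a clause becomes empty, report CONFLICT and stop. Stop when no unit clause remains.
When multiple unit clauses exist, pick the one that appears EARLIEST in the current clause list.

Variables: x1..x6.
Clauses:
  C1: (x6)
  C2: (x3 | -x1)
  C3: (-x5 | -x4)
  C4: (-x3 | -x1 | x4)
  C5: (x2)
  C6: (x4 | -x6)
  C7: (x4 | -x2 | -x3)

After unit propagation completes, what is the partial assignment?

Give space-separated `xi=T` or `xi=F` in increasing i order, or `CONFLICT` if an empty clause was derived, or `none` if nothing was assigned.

Answer: x2=T x4=T x5=F x6=T

Derivation:
unit clause [6] forces x6=T; simplify:
  drop -6 from [4, -6] -> [4]
  satisfied 1 clause(s); 6 remain; assigned so far: [6]
unit clause [2] forces x2=T; simplify:
  drop -2 from [4, -2, -3] -> [4, -3]
  satisfied 1 clause(s); 5 remain; assigned so far: [2, 6]
unit clause [4] forces x4=T; simplify:
  drop -4 from [-5, -4] -> [-5]
  satisfied 3 clause(s); 2 remain; assigned so far: [2, 4, 6]
unit clause [-5] forces x5=F; simplify:
  satisfied 1 clause(s); 1 remain; assigned so far: [2, 4, 5, 6]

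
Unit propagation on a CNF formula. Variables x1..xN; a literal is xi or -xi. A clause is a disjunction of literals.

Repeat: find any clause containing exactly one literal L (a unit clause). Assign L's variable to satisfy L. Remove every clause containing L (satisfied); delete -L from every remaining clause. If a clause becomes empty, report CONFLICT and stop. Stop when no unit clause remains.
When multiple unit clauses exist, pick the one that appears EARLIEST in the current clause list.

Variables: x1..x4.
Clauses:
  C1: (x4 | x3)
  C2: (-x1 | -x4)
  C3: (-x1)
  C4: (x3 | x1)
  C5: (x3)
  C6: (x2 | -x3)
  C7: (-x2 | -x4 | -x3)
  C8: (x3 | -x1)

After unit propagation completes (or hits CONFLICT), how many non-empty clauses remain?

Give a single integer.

unit clause [-1] forces x1=F; simplify:
  drop 1 from [3, 1] -> [3]
  satisfied 3 clause(s); 5 remain; assigned so far: [1]
unit clause [3] forces x3=T; simplify:
  drop -3 from [2, -3] -> [2]
  drop -3 from [-2, -4, -3] -> [-2, -4]
  satisfied 3 clause(s); 2 remain; assigned so far: [1, 3]
unit clause [2] forces x2=T; simplify:
  drop -2 from [-2, -4] -> [-4]
  satisfied 1 clause(s); 1 remain; assigned so far: [1, 2, 3]
unit clause [-4] forces x4=F; simplify:
  satisfied 1 clause(s); 0 remain; assigned so far: [1, 2, 3, 4]

Answer: 0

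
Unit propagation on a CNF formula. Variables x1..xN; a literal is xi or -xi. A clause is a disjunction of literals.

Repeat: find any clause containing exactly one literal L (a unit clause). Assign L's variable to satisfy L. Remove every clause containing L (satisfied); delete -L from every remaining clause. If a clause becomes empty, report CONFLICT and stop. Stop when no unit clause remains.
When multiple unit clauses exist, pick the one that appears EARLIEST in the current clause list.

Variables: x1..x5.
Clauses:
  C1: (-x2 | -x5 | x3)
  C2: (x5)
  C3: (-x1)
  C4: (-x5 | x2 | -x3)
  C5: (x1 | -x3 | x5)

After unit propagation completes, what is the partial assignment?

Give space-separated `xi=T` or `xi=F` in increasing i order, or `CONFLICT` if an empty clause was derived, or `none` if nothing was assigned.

unit clause [5] forces x5=T; simplify:
  drop -5 from [-2, -5, 3] -> [-2, 3]
  drop -5 from [-5, 2, -3] -> [2, -3]
  satisfied 2 clause(s); 3 remain; assigned so far: [5]
unit clause [-1] forces x1=F; simplify:
  satisfied 1 clause(s); 2 remain; assigned so far: [1, 5]

Answer: x1=F x5=T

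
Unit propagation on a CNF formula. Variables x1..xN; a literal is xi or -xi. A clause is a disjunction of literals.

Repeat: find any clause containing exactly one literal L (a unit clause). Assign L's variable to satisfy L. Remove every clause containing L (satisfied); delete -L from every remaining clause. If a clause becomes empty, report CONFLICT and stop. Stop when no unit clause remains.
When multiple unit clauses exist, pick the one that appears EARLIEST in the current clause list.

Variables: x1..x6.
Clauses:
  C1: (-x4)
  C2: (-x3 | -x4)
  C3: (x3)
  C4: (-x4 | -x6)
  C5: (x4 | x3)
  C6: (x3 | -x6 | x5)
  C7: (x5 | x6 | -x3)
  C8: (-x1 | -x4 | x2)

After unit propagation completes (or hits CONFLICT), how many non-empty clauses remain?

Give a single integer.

unit clause [-4] forces x4=F; simplify:
  drop 4 from [4, 3] -> [3]
  satisfied 4 clause(s); 4 remain; assigned so far: [4]
unit clause [3] forces x3=T; simplify:
  drop -3 from [5, 6, -3] -> [5, 6]
  satisfied 3 clause(s); 1 remain; assigned so far: [3, 4]

Answer: 1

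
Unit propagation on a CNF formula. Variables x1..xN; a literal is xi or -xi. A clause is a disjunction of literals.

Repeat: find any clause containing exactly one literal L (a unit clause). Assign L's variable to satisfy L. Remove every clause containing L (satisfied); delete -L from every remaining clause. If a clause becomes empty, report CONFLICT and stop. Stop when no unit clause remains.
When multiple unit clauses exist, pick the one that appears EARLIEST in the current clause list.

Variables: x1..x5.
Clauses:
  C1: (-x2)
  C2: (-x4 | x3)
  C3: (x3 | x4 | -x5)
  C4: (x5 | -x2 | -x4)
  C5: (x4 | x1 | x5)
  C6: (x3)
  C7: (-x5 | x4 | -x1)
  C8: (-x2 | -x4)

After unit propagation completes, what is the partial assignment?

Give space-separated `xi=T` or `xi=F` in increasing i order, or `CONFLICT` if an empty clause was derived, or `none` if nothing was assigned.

Answer: x2=F x3=T

Derivation:
unit clause [-2] forces x2=F; simplify:
  satisfied 3 clause(s); 5 remain; assigned so far: [2]
unit clause [3] forces x3=T; simplify:
  satisfied 3 clause(s); 2 remain; assigned so far: [2, 3]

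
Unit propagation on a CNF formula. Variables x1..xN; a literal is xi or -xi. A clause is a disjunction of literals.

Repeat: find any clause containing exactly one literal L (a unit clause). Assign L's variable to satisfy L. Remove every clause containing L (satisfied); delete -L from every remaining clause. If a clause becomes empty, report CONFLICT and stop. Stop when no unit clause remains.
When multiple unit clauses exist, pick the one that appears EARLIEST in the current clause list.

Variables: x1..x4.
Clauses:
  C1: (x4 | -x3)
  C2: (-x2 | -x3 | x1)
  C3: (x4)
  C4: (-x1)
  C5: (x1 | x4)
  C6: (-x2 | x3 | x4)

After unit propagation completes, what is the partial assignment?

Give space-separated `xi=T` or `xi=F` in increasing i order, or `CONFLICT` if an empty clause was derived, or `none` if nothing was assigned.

unit clause [4] forces x4=T; simplify:
  satisfied 4 clause(s); 2 remain; assigned so far: [4]
unit clause [-1] forces x1=F; simplify:
  drop 1 from [-2, -3, 1] -> [-2, -3]
  satisfied 1 clause(s); 1 remain; assigned so far: [1, 4]

Answer: x1=F x4=T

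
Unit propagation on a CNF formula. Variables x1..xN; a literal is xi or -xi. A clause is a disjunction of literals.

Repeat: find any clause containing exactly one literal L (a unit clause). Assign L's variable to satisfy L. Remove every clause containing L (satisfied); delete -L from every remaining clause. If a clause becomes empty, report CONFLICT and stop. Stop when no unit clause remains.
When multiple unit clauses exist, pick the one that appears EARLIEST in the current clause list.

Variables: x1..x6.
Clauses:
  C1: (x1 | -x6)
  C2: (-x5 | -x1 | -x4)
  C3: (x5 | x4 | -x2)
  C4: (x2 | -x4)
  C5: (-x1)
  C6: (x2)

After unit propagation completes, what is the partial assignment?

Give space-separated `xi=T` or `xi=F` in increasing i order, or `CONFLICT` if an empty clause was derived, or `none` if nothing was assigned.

unit clause [-1] forces x1=F; simplify:
  drop 1 from [1, -6] -> [-6]
  satisfied 2 clause(s); 4 remain; assigned so far: [1]
unit clause [-6] forces x6=F; simplify:
  satisfied 1 clause(s); 3 remain; assigned so far: [1, 6]
unit clause [2] forces x2=T; simplify:
  drop -2 from [5, 4, -2] -> [5, 4]
  satisfied 2 clause(s); 1 remain; assigned so far: [1, 2, 6]

Answer: x1=F x2=T x6=F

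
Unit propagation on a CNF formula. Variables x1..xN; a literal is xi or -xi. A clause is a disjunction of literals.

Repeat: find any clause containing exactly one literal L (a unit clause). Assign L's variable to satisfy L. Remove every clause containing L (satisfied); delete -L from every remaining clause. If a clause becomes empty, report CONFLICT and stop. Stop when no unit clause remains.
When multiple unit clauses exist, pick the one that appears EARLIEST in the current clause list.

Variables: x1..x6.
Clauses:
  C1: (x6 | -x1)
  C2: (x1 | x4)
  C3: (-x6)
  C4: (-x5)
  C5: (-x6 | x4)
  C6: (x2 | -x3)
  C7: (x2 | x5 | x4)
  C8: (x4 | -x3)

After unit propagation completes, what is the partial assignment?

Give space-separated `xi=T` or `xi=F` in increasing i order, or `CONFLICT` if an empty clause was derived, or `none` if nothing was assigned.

Answer: x1=F x4=T x5=F x6=F

Derivation:
unit clause [-6] forces x6=F; simplify:
  drop 6 from [6, -1] -> [-1]
  satisfied 2 clause(s); 6 remain; assigned so far: [6]
unit clause [-1] forces x1=F; simplify:
  drop 1 from [1, 4] -> [4]
  satisfied 1 clause(s); 5 remain; assigned so far: [1, 6]
unit clause [4] forces x4=T; simplify:
  satisfied 3 clause(s); 2 remain; assigned so far: [1, 4, 6]
unit clause [-5] forces x5=F; simplify:
  satisfied 1 clause(s); 1 remain; assigned so far: [1, 4, 5, 6]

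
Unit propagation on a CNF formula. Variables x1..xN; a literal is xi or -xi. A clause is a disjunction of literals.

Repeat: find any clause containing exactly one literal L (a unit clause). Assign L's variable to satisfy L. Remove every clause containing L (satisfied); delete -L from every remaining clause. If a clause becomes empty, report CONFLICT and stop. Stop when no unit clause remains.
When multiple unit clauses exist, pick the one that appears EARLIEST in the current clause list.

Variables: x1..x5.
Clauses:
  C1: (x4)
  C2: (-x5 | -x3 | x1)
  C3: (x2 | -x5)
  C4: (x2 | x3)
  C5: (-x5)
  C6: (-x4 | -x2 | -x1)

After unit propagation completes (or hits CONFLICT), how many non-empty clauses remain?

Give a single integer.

unit clause [4] forces x4=T; simplify:
  drop -4 from [-4, -2, -1] -> [-2, -1]
  satisfied 1 clause(s); 5 remain; assigned so far: [4]
unit clause [-5] forces x5=F; simplify:
  satisfied 3 clause(s); 2 remain; assigned so far: [4, 5]

Answer: 2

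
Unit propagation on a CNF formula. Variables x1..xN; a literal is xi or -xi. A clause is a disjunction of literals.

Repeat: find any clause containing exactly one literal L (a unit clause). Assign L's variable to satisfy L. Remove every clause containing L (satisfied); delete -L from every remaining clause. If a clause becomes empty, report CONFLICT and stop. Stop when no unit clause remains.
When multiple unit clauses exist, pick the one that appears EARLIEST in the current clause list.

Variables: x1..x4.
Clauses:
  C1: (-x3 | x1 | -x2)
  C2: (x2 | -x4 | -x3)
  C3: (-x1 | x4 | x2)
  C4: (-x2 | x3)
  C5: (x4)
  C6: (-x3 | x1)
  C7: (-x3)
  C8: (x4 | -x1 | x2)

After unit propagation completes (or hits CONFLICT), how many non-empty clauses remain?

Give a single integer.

unit clause [4] forces x4=T; simplify:
  drop -4 from [2, -4, -3] -> [2, -3]
  satisfied 3 clause(s); 5 remain; assigned so far: [4]
unit clause [-3] forces x3=F; simplify:
  drop 3 from [-2, 3] -> [-2]
  satisfied 4 clause(s); 1 remain; assigned so far: [3, 4]
unit clause [-2] forces x2=F; simplify:
  satisfied 1 clause(s); 0 remain; assigned so far: [2, 3, 4]

Answer: 0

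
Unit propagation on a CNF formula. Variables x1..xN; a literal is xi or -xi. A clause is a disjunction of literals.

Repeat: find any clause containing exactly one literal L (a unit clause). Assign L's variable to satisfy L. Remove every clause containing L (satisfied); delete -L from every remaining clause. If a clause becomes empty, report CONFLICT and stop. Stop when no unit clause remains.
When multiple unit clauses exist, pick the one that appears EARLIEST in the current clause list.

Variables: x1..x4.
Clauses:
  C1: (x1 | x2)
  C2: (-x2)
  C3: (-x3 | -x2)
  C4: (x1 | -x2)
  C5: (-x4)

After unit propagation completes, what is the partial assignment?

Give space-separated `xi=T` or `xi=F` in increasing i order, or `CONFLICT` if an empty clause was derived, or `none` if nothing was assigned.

unit clause [-2] forces x2=F; simplify:
  drop 2 from [1, 2] -> [1]
  satisfied 3 clause(s); 2 remain; assigned so far: [2]
unit clause [1] forces x1=T; simplify:
  satisfied 1 clause(s); 1 remain; assigned so far: [1, 2]
unit clause [-4] forces x4=F; simplify:
  satisfied 1 clause(s); 0 remain; assigned so far: [1, 2, 4]

Answer: x1=T x2=F x4=F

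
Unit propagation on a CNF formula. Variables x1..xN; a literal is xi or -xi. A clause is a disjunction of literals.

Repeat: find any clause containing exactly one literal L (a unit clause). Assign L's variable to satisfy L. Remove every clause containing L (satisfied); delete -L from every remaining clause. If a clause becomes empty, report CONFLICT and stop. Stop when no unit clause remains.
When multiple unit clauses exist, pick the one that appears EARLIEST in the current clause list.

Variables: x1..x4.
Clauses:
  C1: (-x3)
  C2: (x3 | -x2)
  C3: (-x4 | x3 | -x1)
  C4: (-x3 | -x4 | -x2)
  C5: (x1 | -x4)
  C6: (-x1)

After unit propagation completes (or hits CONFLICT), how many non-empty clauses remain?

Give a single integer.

unit clause [-3] forces x3=F; simplify:
  drop 3 from [3, -2] -> [-2]
  drop 3 from [-4, 3, -1] -> [-4, -1]
  satisfied 2 clause(s); 4 remain; assigned so far: [3]
unit clause [-2] forces x2=F; simplify:
  satisfied 1 clause(s); 3 remain; assigned so far: [2, 3]
unit clause [-1] forces x1=F; simplify:
  drop 1 from [1, -4] -> [-4]
  satisfied 2 clause(s); 1 remain; assigned so far: [1, 2, 3]
unit clause [-4] forces x4=F; simplify:
  satisfied 1 clause(s); 0 remain; assigned so far: [1, 2, 3, 4]

Answer: 0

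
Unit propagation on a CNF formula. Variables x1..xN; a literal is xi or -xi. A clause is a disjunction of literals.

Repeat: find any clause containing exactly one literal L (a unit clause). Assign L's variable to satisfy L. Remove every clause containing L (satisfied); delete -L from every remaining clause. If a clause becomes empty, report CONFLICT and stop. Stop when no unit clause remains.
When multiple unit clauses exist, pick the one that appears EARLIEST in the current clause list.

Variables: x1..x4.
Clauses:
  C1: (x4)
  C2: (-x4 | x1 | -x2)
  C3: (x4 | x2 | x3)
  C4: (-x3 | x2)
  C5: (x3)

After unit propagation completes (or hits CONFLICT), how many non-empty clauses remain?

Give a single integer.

Answer: 0

Derivation:
unit clause [4] forces x4=T; simplify:
  drop -4 from [-4, 1, -2] -> [1, -2]
  satisfied 2 clause(s); 3 remain; assigned so far: [4]
unit clause [3] forces x3=T; simplify:
  drop -3 from [-3, 2] -> [2]
  satisfied 1 clause(s); 2 remain; assigned so far: [3, 4]
unit clause [2] forces x2=T; simplify:
  drop -2 from [1, -2] -> [1]
  satisfied 1 clause(s); 1 remain; assigned so far: [2, 3, 4]
unit clause [1] forces x1=T; simplify:
  satisfied 1 clause(s); 0 remain; assigned so far: [1, 2, 3, 4]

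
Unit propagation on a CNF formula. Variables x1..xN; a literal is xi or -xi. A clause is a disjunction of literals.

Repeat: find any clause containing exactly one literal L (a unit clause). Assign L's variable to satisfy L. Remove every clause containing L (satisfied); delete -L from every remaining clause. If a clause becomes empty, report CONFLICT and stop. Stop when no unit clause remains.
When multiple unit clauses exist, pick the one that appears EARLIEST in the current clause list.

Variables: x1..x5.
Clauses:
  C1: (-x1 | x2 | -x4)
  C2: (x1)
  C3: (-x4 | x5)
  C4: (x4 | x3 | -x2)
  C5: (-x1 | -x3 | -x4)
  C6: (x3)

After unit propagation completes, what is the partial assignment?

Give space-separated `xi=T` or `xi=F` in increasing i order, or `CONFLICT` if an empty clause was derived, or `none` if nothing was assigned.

Answer: x1=T x3=T x4=F

Derivation:
unit clause [1] forces x1=T; simplify:
  drop -1 from [-1, 2, -4] -> [2, -4]
  drop -1 from [-1, -3, -4] -> [-3, -4]
  satisfied 1 clause(s); 5 remain; assigned so far: [1]
unit clause [3] forces x3=T; simplify:
  drop -3 from [-3, -4] -> [-4]
  satisfied 2 clause(s); 3 remain; assigned so far: [1, 3]
unit clause [-4] forces x4=F; simplify:
  satisfied 3 clause(s); 0 remain; assigned so far: [1, 3, 4]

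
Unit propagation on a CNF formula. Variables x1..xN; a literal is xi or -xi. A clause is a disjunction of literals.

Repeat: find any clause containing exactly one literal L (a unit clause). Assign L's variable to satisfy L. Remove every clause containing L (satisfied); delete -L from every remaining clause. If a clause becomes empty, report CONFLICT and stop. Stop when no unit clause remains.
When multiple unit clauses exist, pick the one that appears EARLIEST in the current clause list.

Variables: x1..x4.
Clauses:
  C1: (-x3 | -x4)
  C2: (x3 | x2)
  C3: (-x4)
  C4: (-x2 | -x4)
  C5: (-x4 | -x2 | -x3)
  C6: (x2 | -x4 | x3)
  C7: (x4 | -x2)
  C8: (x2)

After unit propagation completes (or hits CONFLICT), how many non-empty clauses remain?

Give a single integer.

unit clause [-4] forces x4=F; simplify:
  drop 4 from [4, -2] -> [-2]
  satisfied 5 clause(s); 3 remain; assigned so far: [4]
unit clause [-2] forces x2=F; simplify:
  drop 2 from [3, 2] -> [3]
  drop 2 from [2] -> [] (empty!)
  satisfied 1 clause(s); 2 remain; assigned so far: [2, 4]
CONFLICT (empty clause)

Answer: 1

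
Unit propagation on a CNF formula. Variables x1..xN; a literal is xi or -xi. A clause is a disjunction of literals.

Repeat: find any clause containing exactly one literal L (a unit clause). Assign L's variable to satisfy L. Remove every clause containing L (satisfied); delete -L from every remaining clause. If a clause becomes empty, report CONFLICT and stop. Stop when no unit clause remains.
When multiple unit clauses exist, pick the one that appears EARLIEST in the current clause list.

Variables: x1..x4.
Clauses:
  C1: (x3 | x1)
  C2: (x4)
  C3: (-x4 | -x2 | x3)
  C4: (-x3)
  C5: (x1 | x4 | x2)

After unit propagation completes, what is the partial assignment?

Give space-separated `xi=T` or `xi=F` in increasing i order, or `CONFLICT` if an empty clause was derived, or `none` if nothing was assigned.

unit clause [4] forces x4=T; simplify:
  drop -4 from [-4, -2, 3] -> [-2, 3]
  satisfied 2 clause(s); 3 remain; assigned so far: [4]
unit clause [-3] forces x3=F; simplify:
  drop 3 from [3, 1] -> [1]
  drop 3 from [-2, 3] -> [-2]
  satisfied 1 clause(s); 2 remain; assigned so far: [3, 4]
unit clause [1] forces x1=T; simplify:
  satisfied 1 clause(s); 1 remain; assigned so far: [1, 3, 4]
unit clause [-2] forces x2=F; simplify:
  satisfied 1 clause(s); 0 remain; assigned so far: [1, 2, 3, 4]

Answer: x1=T x2=F x3=F x4=T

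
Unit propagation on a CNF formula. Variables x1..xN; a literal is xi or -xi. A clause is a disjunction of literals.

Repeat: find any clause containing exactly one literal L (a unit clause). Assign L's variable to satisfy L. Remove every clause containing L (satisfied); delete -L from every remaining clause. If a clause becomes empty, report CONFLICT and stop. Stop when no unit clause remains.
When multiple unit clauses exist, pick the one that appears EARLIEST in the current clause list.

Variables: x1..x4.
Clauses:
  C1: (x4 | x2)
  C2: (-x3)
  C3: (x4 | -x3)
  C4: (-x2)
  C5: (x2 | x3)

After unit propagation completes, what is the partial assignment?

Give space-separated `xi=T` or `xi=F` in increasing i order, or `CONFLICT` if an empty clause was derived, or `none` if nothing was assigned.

unit clause [-3] forces x3=F; simplify:
  drop 3 from [2, 3] -> [2]
  satisfied 2 clause(s); 3 remain; assigned so far: [3]
unit clause [-2] forces x2=F; simplify:
  drop 2 from [4, 2] -> [4]
  drop 2 from [2] -> [] (empty!)
  satisfied 1 clause(s); 2 remain; assigned so far: [2, 3]
CONFLICT (empty clause)

Answer: CONFLICT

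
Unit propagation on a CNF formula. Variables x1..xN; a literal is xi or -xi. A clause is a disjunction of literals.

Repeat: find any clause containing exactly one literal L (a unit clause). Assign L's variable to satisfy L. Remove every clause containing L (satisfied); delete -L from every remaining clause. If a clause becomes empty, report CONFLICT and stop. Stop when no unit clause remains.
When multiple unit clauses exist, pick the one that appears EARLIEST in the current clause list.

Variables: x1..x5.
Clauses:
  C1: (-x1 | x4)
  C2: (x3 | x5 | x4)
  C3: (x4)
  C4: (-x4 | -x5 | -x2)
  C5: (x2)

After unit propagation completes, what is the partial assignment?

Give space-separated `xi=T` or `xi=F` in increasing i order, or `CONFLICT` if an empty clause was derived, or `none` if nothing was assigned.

Answer: x2=T x4=T x5=F

Derivation:
unit clause [4] forces x4=T; simplify:
  drop -4 from [-4, -5, -2] -> [-5, -2]
  satisfied 3 clause(s); 2 remain; assigned so far: [4]
unit clause [2] forces x2=T; simplify:
  drop -2 from [-5, -2] -> [-5]
  satisfied 1 clause(s); 1 remain; assigned so far: [2, 4]
unit clause [-5] forces x5=F; simplify:
  satisfied 1 clause(s); 0 remain; assigned so far: [2, 4, 5]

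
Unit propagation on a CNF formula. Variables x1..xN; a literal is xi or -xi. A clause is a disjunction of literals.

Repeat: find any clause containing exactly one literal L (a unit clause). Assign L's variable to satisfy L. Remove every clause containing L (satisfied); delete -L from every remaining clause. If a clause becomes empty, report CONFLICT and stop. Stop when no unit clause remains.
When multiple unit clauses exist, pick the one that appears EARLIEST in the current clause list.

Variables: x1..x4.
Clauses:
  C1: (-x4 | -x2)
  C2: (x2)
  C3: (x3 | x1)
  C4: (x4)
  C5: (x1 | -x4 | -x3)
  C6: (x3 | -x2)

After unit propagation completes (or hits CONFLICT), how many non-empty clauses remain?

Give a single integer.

unit clause [2] forces x2=T; simplify:
  drop -2 from [-4, -2] -> [-4]
  drop -2 from [3, -2] -> [3]
  satisfied 1 clause(s); 5 remain; assigned so far: [2]
unit clause [-4] forces x4=F; simplify:
  drop 4 from [4] -> [] (empty!)
  satisfied 2 clause(s); 3 remain; assigned so far: [2, 4]
CONFLICT (empty clause)

Answer: 2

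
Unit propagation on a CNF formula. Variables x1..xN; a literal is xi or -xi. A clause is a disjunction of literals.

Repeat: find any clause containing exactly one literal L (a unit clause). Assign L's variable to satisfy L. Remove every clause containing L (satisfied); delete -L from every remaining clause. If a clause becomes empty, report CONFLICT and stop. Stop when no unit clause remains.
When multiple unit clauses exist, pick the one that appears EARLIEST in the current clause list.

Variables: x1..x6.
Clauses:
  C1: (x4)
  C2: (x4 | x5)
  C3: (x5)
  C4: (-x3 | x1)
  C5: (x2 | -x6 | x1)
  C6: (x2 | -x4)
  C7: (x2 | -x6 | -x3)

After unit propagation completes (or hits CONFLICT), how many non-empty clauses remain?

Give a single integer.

Answer: 1

Derivation:
unit clause [4] forces x4=T; simplify:
  drop -4 from [2, -4] -> [2]
  satisfied 2 clause(s); 5 remain; assigned so far: [4]
unit clause [5] forces x5=T; simplify:
  satisfied 1 clause(s); 4 remain; assigned so far: [4, 5]
unit clause [2] forces x2=T; simplify:
  satisfied 3 clause(s); 1 remain; assigned so far: [2, 4, 5]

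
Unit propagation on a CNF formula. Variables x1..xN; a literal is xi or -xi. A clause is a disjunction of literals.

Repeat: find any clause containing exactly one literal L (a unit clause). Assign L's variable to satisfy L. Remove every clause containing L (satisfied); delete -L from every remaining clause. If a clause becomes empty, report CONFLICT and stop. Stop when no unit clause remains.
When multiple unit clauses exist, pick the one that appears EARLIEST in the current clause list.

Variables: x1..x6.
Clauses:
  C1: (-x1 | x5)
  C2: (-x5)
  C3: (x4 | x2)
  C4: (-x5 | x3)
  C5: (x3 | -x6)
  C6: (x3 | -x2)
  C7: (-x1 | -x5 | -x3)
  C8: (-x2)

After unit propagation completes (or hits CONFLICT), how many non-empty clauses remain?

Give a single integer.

Answer: 1

Derivation:
unit clause [-5] forces x5=F; simplify:
  drop 5 from [-1, 5] -> [-1]
  satisfied 3 clause(s); 5 remain; assigned so far: [5]
unit clause [-1] forces x1=F; simplify:
  satisfied 1 clause(s); 4 remain; assigned so far: [1, 5]
unit clause [-2] forces x2=F; simplify:
  drop 2 from [4, 2] -> [4]
  satisfied 2 clause(s); 2 remain; assigned so far: [1, 2, 5]
unit clause [4] forces x4=T; simplify:
  satisfied 1 clause(s); 1 remain; assigned so far: [1, 2, 4, 5]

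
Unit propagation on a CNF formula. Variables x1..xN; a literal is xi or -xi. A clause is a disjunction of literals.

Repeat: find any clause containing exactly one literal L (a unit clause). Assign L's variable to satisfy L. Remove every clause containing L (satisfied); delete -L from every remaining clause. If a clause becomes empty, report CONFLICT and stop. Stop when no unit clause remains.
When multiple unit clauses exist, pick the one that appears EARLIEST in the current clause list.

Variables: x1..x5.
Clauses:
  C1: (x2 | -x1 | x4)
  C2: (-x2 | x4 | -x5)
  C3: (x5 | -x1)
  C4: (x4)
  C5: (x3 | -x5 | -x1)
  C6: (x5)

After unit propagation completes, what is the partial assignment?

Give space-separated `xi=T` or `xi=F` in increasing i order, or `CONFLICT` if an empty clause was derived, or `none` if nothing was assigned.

Answer: x4=T x5=T

Derivation:
unit clause [4] forces x4=T; simplify:
  satisfied 3 clause(s); 3 remain; assigned so far: [4]
unit clause [5] forces x5=T; simplify:
  drop -5 from [3, -5, -1] -> [3, -1]
  satisfied 2 clause(s); 1 remain; assigned so far: [4, 5]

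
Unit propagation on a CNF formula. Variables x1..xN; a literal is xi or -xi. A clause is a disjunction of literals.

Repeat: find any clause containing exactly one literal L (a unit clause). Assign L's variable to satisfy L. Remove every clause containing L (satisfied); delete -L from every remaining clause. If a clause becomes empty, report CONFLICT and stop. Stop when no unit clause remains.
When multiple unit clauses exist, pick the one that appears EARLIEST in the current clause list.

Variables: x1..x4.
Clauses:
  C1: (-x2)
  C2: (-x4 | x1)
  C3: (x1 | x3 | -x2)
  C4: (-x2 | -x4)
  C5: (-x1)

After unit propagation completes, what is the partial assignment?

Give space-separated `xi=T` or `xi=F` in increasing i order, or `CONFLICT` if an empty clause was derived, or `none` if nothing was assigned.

Answer: x1=F x2=F x4=F

Derivation:
unit clause [-2] forces x2=F; simplify:
  satisfied 3 clause(s); 2 remain; assigned so far: [2]
unit clause [-1] forces x1=F; simplify:
  drop 1 from [-4, 1] -> [-4]
  satisfied 1 clause(s); 1 remain; assigned so far: [1, 2]
unit clause [-4] forces x4=F; simplify:
  satisfied 1 clause(s); 0 remain; assigned so far: [1, 2, 4]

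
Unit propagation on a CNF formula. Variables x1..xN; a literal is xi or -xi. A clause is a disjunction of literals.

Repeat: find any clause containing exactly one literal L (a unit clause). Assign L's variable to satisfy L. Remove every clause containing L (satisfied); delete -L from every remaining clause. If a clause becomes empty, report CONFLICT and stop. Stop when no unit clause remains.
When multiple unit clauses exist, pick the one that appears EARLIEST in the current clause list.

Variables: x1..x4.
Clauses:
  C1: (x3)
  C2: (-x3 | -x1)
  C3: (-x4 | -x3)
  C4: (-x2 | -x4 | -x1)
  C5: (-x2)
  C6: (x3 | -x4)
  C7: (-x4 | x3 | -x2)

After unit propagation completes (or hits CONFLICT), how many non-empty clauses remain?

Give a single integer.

unit clause [3] forces x3=T; simplify:
  drop -3 from [-3, -1] -> [-1]
  drop -3 from [-4, -3] -> [-4]
  satisfied 3 clause(s); 4 remain; assigned so far: [3]
unit clause [-1] forces x1=F; simplify:
  satisfied 2 clause(s); 2 remain; assigned so far: [1, 3]
unit clause [-4] forces x4=F; simplify:
  satisfied 1 clause(s); 1 remain; assigned so far: [1, 3, 4]
unit clause [-2] forces x2=F; simplify:
  satisfied 1 clause(s); 0 remain; assigned so far: [1, 2, 3, 4]

Answer: 0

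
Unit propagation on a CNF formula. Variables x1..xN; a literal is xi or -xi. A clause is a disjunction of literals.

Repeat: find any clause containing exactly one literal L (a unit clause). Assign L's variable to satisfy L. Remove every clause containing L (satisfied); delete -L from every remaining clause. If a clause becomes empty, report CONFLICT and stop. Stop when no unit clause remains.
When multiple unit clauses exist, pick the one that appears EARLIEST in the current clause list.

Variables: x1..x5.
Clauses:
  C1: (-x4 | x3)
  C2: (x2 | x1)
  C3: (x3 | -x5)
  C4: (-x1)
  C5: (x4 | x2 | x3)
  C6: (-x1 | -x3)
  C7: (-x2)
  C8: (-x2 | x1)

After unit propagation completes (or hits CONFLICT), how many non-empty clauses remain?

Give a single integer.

unit clause [-1] forces x1=F; simplify:
  drop 1 from [2, 1] -> [2]
  drop 1 from [-2, 1] -> [-2]
  satisfied 2 clause(s); 6 remain; assigned so far: [1]
unit clause [2] forces x2=T; simplify:
  drop -2 from [-2] -> [] (empty!)
  drop -2 from [-2] -> [] (empty!)
  satisfied 2 clause(s); 4 remain; assigned so far: [1, 2]
CONFLICT (empty clause)

Answer: 2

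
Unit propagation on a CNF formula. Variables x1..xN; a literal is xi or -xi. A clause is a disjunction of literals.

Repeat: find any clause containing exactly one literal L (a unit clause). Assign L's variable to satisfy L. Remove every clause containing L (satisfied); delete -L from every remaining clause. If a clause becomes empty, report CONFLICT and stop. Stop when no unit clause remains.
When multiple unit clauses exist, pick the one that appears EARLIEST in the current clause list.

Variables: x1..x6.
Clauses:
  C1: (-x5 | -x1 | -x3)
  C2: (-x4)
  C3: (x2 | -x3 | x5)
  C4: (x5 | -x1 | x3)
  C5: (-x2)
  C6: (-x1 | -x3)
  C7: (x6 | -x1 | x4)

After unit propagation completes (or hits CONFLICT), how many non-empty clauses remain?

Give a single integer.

Answer: 5

Derivation:
unit clause [-4] forces x4=F; simplify:
  drop 4 from [6, -1, 4] -> [6, -1]
  satisfied 1 clause(s); 6 remain; assigned so far: [4]
unit clause [-2] forces x2=F; simplify:
  drop 2 from [2, -3, 5] -> [-3, 5]
  satisfied 1 clause(s); 5 remain; assigned so far: [2, 4]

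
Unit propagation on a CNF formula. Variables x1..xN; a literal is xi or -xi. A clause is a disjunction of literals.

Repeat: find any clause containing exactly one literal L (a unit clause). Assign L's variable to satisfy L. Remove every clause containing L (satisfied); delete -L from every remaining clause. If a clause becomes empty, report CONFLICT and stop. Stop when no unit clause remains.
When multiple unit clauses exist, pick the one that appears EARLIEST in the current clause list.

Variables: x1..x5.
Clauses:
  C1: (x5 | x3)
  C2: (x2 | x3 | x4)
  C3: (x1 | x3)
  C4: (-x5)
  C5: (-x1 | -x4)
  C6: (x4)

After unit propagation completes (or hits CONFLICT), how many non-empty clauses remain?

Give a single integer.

unit clause [-5] forces x5=F; simplify:
  drop 5 from [5, 3] -> [3]
  satisfied 1 clause(s); 5 remain; assigned so far: [5]
unit clause [3] forces x3=T; simplify:
  satisfied 3 clause(s); 2 remain; assigned so far: [3, 5]
unit clause [4] forces x4=T; simplify:
  drop -4 from [-1, -4] -> [-1]
  satisfied 1 clause(s); 1 remain; assigned so far: [3, 4, 5]
unit clause [-1] forces x1=F; simplify:
  satisfied 1 clause(s); 0 remain; assigned so far: [1, 3, 4, 5]

Answer: 0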